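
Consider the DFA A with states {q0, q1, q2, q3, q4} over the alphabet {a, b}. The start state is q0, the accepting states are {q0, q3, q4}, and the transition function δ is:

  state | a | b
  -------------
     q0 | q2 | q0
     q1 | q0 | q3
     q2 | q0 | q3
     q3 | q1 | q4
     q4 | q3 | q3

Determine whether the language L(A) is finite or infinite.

State q0 is reachable from the start and can reach an accepting state, and it lies on the cycle q0 → q0.
Traversing that cycle any number of times yields accepted strings of unbounded length, so the language is infinite.

infinite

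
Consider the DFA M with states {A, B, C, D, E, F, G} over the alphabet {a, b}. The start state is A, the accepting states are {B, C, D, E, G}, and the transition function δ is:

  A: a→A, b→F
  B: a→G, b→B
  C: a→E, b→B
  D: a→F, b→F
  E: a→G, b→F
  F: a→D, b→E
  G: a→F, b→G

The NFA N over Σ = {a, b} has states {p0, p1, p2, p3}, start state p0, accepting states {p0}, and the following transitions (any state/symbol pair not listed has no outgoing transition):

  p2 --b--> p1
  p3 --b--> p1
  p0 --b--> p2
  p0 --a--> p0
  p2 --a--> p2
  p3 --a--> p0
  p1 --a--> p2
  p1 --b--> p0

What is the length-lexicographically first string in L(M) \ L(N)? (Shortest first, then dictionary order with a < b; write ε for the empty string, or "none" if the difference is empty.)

ba

The string ba is accepted by M but not by N.
No shorter string lies in the difference, and ba is the lexicographically first length-2 string in L(M) \ L(N).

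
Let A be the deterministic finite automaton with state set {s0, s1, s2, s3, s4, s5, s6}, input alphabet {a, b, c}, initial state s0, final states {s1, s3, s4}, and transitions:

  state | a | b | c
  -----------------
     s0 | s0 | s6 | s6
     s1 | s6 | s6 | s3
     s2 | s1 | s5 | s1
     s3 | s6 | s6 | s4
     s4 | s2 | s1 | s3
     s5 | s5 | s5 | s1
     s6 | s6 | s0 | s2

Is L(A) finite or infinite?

State s0 is reachable from the start and can reach an accepting state, and it lies on the cycle s0 → s0.
Traversing that cycle any number of times yields accepted strings of unbounded length, so the language is infinite.

infinite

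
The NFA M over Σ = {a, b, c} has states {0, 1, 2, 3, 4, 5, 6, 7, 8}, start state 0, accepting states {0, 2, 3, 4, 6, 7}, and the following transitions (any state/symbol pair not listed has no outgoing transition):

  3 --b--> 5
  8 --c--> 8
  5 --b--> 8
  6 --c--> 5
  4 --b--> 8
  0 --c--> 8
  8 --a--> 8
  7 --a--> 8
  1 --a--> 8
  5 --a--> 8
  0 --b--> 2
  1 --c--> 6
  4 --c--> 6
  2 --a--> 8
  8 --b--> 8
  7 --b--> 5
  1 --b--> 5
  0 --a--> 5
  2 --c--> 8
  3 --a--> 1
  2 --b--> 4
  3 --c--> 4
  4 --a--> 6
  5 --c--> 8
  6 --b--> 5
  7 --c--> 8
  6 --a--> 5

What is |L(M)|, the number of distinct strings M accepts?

The useful subgraph on states {0, 2, 4, 6} is acyclic, so L(M) is finite; the longest accepting path visits 4 useful states, giving maximum string length 3.
Counting accepting paths from 0 by length: 1 of length 0, 1 of length 1, 1 of length 2, 2 of length 3. Total 5.

5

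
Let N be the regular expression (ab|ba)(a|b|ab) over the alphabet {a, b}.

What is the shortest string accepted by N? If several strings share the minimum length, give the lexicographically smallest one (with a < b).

By inspection of the expression, no string of length less than 3 matches, and aba is the lexicographically first match of length 3.

aba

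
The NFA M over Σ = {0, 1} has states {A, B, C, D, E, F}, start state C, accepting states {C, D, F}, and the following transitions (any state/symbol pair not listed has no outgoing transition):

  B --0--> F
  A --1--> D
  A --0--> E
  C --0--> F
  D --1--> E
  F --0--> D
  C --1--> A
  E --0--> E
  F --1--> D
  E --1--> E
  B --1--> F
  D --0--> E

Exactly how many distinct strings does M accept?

5

The useful subgraph on states {A, C, D, F} is acyclic, so L(M) is finite; the longest accepting path visits 3 useful states, giving maximum string length 2.
Counting accepting paths from C by length: 1 of length 0, 1 of length 1, 3 of length 2. Total 5.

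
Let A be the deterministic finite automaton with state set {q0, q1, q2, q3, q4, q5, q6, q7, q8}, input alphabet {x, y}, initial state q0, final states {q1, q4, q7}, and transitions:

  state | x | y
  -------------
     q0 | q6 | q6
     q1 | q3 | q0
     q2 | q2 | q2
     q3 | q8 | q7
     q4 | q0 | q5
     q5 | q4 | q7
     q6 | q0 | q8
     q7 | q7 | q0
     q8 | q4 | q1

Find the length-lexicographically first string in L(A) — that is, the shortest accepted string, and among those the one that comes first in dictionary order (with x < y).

A breadth-first search from q0 reaches an accepting state first via the path q0 → q6 → q8 → q4 on input xyx.
No string of length < 3 is accepted (BFS exhausts all shorter strings without reaching an accepting state), and xyx is the lexicographically least accepting string of length 3.

xyx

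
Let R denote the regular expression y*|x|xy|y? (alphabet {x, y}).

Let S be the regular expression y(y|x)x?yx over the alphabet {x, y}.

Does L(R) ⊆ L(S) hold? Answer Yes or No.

The empty string ε is in L(R) but not in L(S).
So L(R) ⊄ L(S).

No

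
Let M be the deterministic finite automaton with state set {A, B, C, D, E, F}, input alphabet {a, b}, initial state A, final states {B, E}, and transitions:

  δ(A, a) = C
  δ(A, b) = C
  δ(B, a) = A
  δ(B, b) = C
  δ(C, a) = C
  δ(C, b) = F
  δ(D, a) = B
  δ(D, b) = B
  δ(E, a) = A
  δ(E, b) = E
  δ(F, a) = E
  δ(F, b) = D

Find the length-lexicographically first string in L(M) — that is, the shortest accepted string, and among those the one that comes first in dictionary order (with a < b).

aba

A breadth-first search from A reaches an accepting state first via the path A → C → F → E on input aba.
No string of length < 3 is accepted (BFS exhausts all shorter strings without reaching an accepting state), and aba is the lexicographically least accepting string of length 3.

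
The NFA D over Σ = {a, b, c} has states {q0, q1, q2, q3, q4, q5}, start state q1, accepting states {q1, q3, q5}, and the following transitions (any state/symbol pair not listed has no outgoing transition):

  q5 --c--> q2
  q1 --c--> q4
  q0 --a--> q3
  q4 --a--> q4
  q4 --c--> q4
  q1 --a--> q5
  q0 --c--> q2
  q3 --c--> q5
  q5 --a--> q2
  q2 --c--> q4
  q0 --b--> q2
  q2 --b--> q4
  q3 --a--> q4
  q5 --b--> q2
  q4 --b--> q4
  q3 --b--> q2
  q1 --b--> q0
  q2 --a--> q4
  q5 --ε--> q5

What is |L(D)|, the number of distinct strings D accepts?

4

The useful subgraph on states {q0, q1, q3, q5} is acyclic, so L(D) is finite; the longest accepting path visits 4 useful states, giving maximum string length 3.
Counting accepting paths from q1 by length: 1 of length 0, 1 of length 1, 1 of length 2, 1 of length 3. Total 4.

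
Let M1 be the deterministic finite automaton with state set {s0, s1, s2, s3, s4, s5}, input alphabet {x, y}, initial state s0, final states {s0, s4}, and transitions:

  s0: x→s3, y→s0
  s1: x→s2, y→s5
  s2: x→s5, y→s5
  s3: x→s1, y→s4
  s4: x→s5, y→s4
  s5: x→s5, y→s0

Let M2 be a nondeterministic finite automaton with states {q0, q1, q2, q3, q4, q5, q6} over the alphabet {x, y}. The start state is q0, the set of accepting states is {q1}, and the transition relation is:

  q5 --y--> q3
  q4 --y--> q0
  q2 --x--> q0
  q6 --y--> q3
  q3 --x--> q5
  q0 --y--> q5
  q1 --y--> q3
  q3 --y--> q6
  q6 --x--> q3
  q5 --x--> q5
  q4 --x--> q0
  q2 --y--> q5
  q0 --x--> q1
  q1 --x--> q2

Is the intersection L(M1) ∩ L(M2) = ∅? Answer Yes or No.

Exploring the product automaton M1 × M2 from the start pair (s0, q0), following both machines on each input symbol, reaches 18 state pairs: (s0, q0), (s3, q1), (s0, q5), (s1, q2), (s4, q3), (s3, q5), (s0, q3), (s2, q0), (s5, q5), (s4, q6), (s1, q5), (s0, q6), (s5, q1), (s5, q3), (s2, q5), (s3, q3), (s5, q2), (s5, q0).
M1 accepts in {s0, s4} and M2 accepts in {q1}; no reachable pair has both components accepting, so no string drives both machines to acceptance simultaneously and L(M1) ∩ L(M2) = ∅.
So no string is accepted by both, and the intersection is empty.

Yes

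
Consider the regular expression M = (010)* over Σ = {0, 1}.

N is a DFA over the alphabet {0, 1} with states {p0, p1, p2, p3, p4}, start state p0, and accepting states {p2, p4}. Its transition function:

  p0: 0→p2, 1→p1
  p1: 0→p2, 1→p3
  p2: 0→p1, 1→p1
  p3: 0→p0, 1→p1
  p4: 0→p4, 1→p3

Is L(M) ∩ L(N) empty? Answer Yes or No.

The string 010 is accepted by both M and N.
Hence L(M) ∩ L(N) ≠ ∅.

No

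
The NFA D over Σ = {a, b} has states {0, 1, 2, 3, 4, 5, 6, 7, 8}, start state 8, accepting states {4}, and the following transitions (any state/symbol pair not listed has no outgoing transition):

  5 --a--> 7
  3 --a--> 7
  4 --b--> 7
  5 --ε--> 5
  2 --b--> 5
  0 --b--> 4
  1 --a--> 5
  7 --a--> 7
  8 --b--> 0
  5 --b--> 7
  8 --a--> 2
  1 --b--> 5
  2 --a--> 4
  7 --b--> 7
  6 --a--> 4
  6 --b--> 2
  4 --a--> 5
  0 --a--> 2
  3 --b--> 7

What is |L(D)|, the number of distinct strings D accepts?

The useful subgraph on states {0, 2, 4, 8} is acyclic, so L(D) is finite; the longest accepting path visits 4 useful states, giving maximum string length 3.
Counting accepting paths from 8 by length: 2 of length 2, 1 of length 3. Total 3.

3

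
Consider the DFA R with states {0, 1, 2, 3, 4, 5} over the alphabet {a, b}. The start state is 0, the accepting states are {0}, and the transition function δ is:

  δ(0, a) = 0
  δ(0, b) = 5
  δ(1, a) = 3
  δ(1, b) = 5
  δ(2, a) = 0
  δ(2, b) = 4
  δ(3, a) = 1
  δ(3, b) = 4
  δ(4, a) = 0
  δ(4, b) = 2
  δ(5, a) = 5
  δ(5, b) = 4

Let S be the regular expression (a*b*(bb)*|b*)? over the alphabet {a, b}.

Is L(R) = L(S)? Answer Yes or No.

The string bba is accepted by R but rejected by S.
So L(R) ≠ L(S).

No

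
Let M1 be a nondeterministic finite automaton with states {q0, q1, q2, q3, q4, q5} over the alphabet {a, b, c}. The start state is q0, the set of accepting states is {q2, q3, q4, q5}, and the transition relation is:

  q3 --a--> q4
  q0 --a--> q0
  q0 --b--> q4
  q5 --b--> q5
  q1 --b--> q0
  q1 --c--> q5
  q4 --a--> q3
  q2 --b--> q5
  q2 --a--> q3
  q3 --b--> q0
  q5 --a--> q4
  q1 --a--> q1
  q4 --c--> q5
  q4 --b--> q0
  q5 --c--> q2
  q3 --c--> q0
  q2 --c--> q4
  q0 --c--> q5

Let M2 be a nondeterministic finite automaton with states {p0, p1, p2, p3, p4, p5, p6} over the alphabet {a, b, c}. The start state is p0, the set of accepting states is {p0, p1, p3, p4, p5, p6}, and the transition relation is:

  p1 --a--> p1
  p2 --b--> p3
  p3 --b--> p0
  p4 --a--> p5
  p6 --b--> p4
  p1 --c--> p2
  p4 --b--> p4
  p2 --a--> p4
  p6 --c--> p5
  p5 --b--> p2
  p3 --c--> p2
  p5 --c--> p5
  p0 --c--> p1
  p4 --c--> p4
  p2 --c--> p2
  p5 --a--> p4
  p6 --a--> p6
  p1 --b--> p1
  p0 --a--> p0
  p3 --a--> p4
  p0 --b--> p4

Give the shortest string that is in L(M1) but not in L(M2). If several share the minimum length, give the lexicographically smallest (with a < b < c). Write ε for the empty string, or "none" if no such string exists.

The string cc is accepted by M1 but not by M2.
No shorter string lies in the difference, and cc is the lexicographically first length-2 string in L(M1) \ L(M2).

cc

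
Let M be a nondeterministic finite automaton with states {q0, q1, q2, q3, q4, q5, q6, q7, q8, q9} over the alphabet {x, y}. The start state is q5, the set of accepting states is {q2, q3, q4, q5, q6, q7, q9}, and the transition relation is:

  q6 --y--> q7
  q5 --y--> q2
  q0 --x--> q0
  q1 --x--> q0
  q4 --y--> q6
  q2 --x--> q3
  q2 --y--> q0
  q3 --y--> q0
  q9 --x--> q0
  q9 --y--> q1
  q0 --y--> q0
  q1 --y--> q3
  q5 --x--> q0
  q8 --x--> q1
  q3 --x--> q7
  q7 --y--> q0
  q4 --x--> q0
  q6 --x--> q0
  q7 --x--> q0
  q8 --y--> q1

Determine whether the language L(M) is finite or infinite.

The useful states (reachable from q5 and able to reach an accepting state) are {q2, q3, q5, q7}.
Restricted to these states the transition graph has no cycle, so every accepting path has bounded length and L is finite.

finite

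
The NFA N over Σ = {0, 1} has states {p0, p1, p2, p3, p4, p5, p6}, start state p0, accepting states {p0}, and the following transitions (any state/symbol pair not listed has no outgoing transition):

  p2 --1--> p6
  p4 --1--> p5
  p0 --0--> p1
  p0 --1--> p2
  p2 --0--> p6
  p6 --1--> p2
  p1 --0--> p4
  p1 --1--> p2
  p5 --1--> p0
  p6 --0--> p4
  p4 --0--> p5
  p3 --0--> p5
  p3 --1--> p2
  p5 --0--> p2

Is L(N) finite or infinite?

infinite

State p2 is reachable from the start and can reach an accepting state, and it lies on the cycle p2 → p6 → p2.
Traversing that cycle any number of times yields accepted strings of unbounded length, so the language is infinite.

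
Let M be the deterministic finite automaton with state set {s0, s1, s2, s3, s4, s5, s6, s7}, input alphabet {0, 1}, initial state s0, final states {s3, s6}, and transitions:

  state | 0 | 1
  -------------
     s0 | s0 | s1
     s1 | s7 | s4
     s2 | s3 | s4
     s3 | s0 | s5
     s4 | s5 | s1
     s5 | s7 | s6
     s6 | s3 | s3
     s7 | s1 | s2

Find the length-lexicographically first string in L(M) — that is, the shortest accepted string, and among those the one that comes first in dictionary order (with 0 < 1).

1010

A breadth-first search from s0 reaches an accepting state first via the path s0 → s1 → s7 → s2 → s3 on input 1010.
No string of length < 4 is accepted (BFS exhausts all shorter strings without reaching an accepting state), and 1010 is the lexicographically least accepting string of length 4.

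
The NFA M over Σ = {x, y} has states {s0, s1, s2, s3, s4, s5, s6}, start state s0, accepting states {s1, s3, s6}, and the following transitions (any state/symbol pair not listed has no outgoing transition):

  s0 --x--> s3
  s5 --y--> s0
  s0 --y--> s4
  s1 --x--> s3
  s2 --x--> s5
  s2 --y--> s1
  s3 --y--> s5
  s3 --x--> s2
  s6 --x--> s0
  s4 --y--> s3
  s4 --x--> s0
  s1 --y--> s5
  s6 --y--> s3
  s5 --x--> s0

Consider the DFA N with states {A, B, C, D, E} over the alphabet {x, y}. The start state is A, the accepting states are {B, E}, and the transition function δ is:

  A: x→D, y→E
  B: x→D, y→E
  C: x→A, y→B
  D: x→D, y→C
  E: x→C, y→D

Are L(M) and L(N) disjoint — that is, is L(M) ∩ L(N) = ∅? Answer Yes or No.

No

The string yxyy is accepted by both M and N.
Hence L(M) ∩ L(N) ≠ ∅.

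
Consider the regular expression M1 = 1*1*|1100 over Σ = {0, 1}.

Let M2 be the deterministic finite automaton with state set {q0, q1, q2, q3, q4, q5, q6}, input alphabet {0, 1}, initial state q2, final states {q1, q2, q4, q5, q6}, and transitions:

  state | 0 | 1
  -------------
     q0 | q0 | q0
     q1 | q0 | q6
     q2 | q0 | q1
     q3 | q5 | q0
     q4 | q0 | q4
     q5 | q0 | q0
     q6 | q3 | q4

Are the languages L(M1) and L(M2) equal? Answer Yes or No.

Converting the expression M1 to a DFA (subset construction, then merging equivalent states) gives the minimal DFA with states {r0, r1, r2, r3, r4, r5, r6}, start state r0, accepting states {r0, r2, r3, r5, r6} and transitions r0: 0→r1, 1→r2; r1: 0→r1, 1→r1; r2: 0→r1, 1→r3; r3: 0→r4, 1→r5; r4: 0→r6, 1→r1; r5: 0→r1, 1→r5; r6: 0→r1, 1→r1.
Exploring the product automaton M1 × M2 from the start pair (r0, q2), following both machines on each input symbol, reaches 7 state pairs: (r0, q2), (r1, q0), (r2, q1), (r3, q6), (r4, q3), (r5, q4), (r6, q5).
M1 accepts in {r0, r2, r3, r5, r6} and M2 accepts in {q1, q2, q4, q5, q6}. In every reachable pair the two components are either both accepting — (r0, q2), (r2, q1), (r3, q6), (r5, q4), (r6, q5) — or both non-accepting, so no string is accepted by exactly one of the machines: L(M1) \ L(M2) and L(M2) \ L(M1) are both empty.
Hence every string is accepted by M1 iff it is accepted by M2, and the two languages coincide.

Yes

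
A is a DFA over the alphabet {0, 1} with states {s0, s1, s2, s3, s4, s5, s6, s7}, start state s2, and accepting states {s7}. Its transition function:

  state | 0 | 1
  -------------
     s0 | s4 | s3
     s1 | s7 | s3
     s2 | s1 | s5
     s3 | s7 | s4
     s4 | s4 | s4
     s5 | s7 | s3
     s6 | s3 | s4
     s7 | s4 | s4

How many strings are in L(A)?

4

The useful subgraph on states {s1, s2, s3, s5, s7} is acyclic, so L(A) is finite; the longest accepting path visits 4 useful states, giving maximum string length 3.
Counting accepting paths from s2 by length: 2 of length 2, 2 of length 3. Total 4.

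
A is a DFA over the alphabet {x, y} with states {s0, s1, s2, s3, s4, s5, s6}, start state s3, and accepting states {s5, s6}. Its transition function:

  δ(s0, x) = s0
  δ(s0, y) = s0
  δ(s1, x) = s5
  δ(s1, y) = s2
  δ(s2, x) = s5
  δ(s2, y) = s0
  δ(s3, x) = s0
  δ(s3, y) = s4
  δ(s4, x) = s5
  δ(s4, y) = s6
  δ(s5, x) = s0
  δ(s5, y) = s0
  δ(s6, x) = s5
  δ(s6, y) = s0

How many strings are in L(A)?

3

The useful subgraph on states {s3, s4, s5, s6} is acyclic, so L(A) is finite; the longest accepting path visits 4 useful states, giving maximum string length 3.
Counting accepting paths from s3 by length: 2 of length 2, 1 of length 3. Total 3.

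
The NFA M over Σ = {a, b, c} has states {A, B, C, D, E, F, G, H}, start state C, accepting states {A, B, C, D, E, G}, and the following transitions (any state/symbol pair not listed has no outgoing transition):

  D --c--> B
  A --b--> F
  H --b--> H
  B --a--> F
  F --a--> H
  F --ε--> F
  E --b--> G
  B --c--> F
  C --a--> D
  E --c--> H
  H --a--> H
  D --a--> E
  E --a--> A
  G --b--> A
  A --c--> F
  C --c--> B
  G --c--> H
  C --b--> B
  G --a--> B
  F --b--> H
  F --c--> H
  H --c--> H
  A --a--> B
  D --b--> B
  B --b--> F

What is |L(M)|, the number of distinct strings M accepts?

13

The useful subgraph on states {A, B, C, D, E, G} is acyclic, so L(M) is finite; the longest accepting path visits 6 useful states, giving maximum string length 5.
Counting accepting paths from C by length: 1 of length 0, 3 of length 1, 3 of length 2, 2 of length 3, 3 of length 4, 1 of length 5. Total 13.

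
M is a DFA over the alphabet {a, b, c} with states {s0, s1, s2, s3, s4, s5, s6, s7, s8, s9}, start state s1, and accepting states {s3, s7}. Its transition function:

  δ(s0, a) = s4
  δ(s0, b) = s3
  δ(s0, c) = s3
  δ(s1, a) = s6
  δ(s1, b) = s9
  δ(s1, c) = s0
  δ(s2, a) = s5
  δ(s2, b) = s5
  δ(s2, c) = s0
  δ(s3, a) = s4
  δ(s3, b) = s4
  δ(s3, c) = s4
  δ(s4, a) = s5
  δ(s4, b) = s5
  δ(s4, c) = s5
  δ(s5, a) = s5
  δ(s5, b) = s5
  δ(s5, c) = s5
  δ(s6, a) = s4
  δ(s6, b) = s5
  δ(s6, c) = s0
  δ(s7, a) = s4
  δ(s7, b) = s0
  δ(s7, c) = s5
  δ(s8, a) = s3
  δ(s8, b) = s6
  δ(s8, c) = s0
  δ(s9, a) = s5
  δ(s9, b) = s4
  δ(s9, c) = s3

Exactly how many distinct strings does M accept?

5

The useful subgraph on states {s0, s1, s3, s6, s9} is acyclic, so L(M) is finite; the longest accepting path visits 4 useful states, giving maximum string length 3.
Counting accepting paths from s1 by length: 3 of length 2, 2 of length 3. Total 5.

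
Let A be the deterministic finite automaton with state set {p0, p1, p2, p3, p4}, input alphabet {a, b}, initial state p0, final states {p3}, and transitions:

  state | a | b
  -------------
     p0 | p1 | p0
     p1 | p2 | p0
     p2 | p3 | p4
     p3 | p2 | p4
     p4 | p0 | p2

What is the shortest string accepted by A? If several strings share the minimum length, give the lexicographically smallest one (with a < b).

aaa

A breadth-first search from p0 reaches an accepting state first via the path p0 → p1 → p2 → p3 on input aaa.
No string of length < 3 is accepted (BFS exhausts all shorter strings without reaching an accepting state), and aaa is the lexicographically least accepting string of length 3.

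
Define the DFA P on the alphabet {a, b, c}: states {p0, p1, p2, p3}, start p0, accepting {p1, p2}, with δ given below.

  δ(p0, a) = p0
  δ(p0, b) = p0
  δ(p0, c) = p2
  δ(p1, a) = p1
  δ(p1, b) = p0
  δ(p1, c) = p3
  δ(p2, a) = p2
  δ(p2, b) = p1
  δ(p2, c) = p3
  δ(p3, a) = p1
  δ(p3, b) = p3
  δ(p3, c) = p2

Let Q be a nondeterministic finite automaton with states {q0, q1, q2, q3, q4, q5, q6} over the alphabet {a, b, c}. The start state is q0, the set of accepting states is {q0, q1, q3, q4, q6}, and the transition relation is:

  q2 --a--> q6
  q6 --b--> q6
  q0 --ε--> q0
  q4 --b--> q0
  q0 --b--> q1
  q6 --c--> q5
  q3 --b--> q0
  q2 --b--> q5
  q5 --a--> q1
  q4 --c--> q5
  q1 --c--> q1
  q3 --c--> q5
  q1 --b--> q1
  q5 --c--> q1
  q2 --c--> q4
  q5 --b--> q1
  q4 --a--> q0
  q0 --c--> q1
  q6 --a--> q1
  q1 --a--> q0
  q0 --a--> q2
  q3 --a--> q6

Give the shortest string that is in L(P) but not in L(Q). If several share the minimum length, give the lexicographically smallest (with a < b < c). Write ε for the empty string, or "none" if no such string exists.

aac

The string aac is accepted by P but not by Q.
No shorter string lies in the difference, and aac is the lexicographically first length-3 string in L(P) \ L(Q).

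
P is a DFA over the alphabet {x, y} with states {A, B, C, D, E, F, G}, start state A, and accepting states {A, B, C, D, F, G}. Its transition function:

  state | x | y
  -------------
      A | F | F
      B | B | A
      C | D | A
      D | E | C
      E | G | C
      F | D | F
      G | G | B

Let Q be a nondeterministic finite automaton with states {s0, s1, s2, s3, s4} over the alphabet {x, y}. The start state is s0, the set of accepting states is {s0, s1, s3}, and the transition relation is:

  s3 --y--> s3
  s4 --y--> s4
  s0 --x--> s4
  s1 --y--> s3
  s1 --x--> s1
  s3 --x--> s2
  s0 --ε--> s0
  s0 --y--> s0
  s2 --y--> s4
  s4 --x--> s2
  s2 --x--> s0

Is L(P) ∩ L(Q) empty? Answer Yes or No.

The empty string ε is accepted by both P and Q.
Hence L(P) ∩ L(Q) ≠ ∅.

No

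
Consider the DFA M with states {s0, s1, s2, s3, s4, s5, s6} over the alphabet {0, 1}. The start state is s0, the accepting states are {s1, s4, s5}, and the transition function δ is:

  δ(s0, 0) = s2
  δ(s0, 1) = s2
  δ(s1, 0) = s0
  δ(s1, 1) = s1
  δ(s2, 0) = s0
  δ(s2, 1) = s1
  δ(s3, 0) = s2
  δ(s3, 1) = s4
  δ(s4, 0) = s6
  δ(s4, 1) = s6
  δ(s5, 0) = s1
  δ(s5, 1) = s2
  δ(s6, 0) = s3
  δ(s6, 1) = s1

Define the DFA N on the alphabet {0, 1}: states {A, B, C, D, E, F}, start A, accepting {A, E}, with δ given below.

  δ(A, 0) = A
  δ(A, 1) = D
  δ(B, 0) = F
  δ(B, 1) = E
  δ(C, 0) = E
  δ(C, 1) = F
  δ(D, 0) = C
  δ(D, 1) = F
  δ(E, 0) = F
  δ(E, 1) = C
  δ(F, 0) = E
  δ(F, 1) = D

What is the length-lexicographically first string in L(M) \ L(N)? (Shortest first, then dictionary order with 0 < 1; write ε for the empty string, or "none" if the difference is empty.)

01

The string 01 is accepted by M but not by N.
No shorter string lies in the difference, and 01 is the lexicographically first length-2 string in L(M) \ L(N).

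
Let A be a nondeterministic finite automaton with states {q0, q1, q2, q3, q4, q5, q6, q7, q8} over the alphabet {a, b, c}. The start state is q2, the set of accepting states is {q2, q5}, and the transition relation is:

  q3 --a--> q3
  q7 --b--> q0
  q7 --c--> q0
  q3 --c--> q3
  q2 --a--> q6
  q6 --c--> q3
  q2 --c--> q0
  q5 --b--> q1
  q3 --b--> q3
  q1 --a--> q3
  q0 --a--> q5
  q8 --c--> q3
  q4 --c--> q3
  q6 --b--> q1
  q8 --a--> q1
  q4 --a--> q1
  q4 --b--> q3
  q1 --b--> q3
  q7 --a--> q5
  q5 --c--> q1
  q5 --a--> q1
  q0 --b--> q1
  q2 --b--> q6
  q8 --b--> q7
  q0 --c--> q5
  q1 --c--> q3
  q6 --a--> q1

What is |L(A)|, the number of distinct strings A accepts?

The useful subgraph on states {q0, q2, q5} is acyclic, so L(A) is finite; the longest accepting path visits 3 useful states, giving maximum string length 2.
Counting accepting paths from q2 by length: 1 of length 0, 2 of length 2. Total 3.

3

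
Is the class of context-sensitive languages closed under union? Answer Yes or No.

A linear-bounded automaton can nondeterministically choose to simulate the LBA for L₁ or the LBA for L₂; equivalently, with disjoint nonterminals, S → S₁ | S₂ added to two noncontracting grammars is still noncontracting.
So the context-sensitive languages are closed under union.

Yes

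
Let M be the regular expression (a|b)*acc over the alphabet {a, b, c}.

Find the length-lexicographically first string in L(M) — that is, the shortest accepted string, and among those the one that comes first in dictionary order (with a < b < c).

acc

By inspection of the expression, no string of length less than 3 matches, and acc is the lexicographically first match of length 3.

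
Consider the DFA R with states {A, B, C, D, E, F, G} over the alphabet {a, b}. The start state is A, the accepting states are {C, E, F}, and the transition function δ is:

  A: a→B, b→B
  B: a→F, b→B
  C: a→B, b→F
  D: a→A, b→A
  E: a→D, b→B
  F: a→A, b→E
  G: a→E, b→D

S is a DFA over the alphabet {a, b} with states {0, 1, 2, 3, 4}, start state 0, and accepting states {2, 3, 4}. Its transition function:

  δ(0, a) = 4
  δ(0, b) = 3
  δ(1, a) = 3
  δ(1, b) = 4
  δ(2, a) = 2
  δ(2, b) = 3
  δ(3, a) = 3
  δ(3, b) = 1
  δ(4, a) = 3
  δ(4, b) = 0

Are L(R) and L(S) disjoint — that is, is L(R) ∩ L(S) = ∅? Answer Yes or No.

No

The string aa is accepted by both R and S.
Hence L(R) ∩ L(S) ≠ ∅.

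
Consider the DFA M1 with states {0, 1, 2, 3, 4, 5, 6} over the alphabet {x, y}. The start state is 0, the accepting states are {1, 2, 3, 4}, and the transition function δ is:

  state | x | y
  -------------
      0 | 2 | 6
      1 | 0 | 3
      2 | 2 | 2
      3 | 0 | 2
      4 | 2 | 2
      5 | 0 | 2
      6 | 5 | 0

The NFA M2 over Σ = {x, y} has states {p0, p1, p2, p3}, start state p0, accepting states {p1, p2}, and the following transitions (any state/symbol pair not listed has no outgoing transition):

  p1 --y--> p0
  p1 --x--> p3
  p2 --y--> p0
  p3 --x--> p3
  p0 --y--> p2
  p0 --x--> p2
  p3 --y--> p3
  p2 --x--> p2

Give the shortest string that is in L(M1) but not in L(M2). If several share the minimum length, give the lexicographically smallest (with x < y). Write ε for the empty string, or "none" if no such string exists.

The string xy is accepted by M1 but not by M2.
No shorter string lies in the difference, and xy is the lexicographically first length-2 string in L(M1) \ L(M2).

xy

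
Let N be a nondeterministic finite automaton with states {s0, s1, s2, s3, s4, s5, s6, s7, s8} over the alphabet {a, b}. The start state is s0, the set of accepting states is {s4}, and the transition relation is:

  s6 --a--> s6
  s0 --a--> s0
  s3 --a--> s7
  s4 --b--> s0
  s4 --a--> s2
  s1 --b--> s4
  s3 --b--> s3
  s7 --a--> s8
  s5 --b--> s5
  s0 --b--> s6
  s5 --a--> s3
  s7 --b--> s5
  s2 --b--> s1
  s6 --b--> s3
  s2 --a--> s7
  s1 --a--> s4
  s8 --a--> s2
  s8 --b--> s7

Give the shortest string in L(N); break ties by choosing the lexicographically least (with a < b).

A breadth-first search from s0 reaches an accepting state first via the path s0 → s6 → s3 → s7 → s8 → s2 → s1 → s4 on input bbaaaba.
No string of length < 7 is accepted (BFS exhausts all shorter strings without reaching an accepting state), and bbaaaba is the lexicographically least accepting string of length 7.

bbaaaba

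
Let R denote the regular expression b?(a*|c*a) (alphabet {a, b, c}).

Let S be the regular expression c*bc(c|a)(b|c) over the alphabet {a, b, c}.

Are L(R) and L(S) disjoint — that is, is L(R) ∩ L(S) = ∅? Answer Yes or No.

Yes

Converting the expression R to a DFA (subset construction, then merging equivalent states) gives the minimal DFA with states {r0, r1, r2, r3, r4, r5}, start state r0, accepting states {r0, r1, r2, r5} and transitions r0: a→r1, b→r2, c→r3; r1: a→r1, b→r4, c→r4; r2: a→r1, b→r4, c→r3; r3: a→r5, b→r4, c→r3; r4: a→r4, b→r4, c→r4; r5: a→r4, b→r4, c→r4.
Converting the expression S to a DFA (subset construction, then merging equivalent states) gives the minimal DFA with states {s0, s1, s2, s3, s4, s5}, start state s0, accepting states {s5} and transitions s0: a→s1, b→s2, c→s0; s1: a→s1, b→s1, c→s1; s2: a→s1, b→s1, c→s3; s3: a→s4, b→s1, c→s4; s4: a→s1, b→s5, c→s5; s5: a→s1, b→s1, c→s1.
Exploring the product automaton R × S from the start pair (r0, s0), following both machines on each input symbol, reaches 15 state pairs: (r0, s0), (r1, s1), (r2, s2), (r3, s0), (r4, s1), (r3, s3), (r5, s1), (r4, s2), (r5, s4), (r3, s4), (r4, s3), (r4, s5), (r3, s5), (r4, s4), (r3, s1).
R accepts in {r0, r1, r2, r5} and S accepts in {s5}; no reachable pair has both components accepting, so no string drives both machines to acceptance simultaneously and L(R) ∩ L(S) = ∅.
So no string is accepted by both, and the intersection is empty.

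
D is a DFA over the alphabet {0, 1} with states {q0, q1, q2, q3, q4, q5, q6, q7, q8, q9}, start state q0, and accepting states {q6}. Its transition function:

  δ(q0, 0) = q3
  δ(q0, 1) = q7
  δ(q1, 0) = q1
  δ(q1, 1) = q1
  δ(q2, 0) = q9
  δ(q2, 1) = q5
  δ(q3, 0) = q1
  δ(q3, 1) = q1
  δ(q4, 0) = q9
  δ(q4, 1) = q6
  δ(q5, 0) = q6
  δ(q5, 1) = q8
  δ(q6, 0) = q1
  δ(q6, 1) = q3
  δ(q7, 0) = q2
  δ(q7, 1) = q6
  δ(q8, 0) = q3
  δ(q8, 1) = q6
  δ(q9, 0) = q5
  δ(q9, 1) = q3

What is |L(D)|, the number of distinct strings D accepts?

5

The useful subgraph on states {q0, q2, q5, q6, q7, q8, q9} is acyclic, so L(D) is finite; the longest accepting path visits 7 useful states, giving maximum string length 6.
Counting accepting paths from q0 by length: 1 of length 2, 1 of length 4, 2 of length 5, 1 of length 6. Total 5.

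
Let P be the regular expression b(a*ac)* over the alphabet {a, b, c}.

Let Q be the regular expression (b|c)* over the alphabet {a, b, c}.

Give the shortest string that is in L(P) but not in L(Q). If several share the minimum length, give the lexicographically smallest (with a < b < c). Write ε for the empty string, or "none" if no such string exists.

bac

The string bac is accepted by P but not by Q.
No shorter string lies in the difference, and bac is the lexicographically first length-3 string in L(P) \ L(Q).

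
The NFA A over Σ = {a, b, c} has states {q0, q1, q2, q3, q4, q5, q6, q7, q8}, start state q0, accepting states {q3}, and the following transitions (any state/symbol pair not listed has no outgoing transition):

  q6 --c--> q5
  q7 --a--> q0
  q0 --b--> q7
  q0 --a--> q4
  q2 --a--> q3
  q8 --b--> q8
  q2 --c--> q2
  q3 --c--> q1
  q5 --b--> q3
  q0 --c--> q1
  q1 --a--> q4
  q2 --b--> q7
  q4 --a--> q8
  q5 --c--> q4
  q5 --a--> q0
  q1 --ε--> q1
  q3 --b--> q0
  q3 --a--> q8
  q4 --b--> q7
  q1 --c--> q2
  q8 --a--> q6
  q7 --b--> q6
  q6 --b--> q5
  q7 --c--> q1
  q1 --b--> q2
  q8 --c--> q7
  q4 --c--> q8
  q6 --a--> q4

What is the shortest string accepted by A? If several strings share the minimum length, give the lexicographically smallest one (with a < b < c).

cba

A breadth-first search from q0 reaches an accepting state first via the path q0 → q1 → q2 → q3 on input cba.
No string of length < 3 is accepted (BFS exhausts all shorter strings without reaching an accepting state), and cba is the lexicographically least accepting string of length 3.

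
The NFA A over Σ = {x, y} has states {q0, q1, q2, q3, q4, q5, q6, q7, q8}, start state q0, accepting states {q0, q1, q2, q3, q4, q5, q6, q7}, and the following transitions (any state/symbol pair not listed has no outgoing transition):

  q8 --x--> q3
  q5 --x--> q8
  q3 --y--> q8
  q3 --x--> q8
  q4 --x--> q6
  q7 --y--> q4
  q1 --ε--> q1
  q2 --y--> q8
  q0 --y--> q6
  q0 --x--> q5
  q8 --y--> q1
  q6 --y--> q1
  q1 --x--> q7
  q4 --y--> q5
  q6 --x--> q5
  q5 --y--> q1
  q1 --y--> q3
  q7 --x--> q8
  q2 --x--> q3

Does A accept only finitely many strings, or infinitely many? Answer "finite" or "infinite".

infinite

State q8 is reachable from the start and can reach an accepting state, and it lies on the cycle q8 → q1 → q3 → q8.
Traversing that cycle any number of times yields accepted strings of unbounded length, so the language is infinite.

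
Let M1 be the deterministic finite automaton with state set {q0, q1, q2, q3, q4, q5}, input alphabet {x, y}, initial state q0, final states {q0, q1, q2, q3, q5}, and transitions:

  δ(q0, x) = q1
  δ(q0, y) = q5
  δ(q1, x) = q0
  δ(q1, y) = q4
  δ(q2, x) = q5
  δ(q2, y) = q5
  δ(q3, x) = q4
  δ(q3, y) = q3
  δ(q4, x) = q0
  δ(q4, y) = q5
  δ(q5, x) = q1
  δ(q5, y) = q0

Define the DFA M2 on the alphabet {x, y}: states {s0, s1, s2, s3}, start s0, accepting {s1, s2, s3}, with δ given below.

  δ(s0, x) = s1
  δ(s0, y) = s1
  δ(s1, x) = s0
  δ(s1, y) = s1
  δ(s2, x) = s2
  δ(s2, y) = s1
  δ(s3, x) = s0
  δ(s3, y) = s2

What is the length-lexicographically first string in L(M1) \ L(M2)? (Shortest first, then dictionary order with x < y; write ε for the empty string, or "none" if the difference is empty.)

The empty string ε is accepted by M1 but not by M2.
Since ε is the unique shortest string, it is the required witness.

ε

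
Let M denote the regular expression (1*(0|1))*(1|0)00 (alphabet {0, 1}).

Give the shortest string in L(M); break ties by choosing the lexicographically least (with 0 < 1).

000

By inspection of the expression, no string of length less than 3 matches, and 000 is the lexicographically first match of length 3.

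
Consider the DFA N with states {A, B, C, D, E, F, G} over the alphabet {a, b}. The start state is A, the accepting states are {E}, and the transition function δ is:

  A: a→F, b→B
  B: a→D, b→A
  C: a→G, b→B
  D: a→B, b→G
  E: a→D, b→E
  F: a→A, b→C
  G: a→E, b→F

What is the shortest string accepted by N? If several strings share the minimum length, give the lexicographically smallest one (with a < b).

A breadth-first search from A reaches an accepting state first via the path A → F → C → G → E on input abaa.
No string of length < 4 is accepted (BFS exhausts all shorter strings without reaching an accepting state), and abaa is the lexicographically least accepting string of length 4.

abaa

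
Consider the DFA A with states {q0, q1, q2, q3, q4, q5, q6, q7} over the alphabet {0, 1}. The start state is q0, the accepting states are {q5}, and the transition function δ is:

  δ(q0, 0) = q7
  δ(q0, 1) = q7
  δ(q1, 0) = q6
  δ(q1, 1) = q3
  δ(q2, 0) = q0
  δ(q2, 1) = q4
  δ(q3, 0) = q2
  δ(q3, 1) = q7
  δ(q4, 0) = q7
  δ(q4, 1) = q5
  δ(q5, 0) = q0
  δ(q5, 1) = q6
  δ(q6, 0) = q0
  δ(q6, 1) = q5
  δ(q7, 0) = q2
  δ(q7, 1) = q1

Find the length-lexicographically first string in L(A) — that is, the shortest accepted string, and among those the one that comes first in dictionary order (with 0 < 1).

0011

A breadth-first search from q0 reaches an accepting state first via the path q0 → q7 → q2 → q4 → q5 on input 0011.
No string of length < 4 is accepted (BFS exhausts all shorter strings without reaching an accepting state), and 0011 is the lexicographically least accepting string of length 4.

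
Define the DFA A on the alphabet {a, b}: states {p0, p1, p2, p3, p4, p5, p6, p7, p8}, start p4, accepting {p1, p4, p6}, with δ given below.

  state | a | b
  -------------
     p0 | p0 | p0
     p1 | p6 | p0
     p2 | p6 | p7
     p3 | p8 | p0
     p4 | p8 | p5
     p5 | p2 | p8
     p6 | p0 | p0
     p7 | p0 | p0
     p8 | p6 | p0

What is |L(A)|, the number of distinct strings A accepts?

4

The useful subgraph on states {p2, p4, p5, p6, p8} is acyclic, so L(A) is finite; the longest accepting path visits 4 useful states, giving maximum string length 3.
Counting accepting paths from p4 by length: 1 of length 0, 1 of length 2, 2 of length 3. Total 4.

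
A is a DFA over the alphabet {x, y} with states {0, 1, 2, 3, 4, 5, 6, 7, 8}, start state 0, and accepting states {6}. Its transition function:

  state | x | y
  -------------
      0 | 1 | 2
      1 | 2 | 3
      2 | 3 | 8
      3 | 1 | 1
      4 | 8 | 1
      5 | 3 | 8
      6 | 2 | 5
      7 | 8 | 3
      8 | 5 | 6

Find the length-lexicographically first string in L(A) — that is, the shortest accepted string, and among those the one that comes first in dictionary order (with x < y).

yyy

A breadth-first search from 0 reaches an accepting state first via the path 0 → 2 → 8 → 6 on input yyy.
No string of length < 3 is accepted (BFS exhausts all shorter strings without reaching an accepting state), and yyy is the lexicographically least accepting string of length 3.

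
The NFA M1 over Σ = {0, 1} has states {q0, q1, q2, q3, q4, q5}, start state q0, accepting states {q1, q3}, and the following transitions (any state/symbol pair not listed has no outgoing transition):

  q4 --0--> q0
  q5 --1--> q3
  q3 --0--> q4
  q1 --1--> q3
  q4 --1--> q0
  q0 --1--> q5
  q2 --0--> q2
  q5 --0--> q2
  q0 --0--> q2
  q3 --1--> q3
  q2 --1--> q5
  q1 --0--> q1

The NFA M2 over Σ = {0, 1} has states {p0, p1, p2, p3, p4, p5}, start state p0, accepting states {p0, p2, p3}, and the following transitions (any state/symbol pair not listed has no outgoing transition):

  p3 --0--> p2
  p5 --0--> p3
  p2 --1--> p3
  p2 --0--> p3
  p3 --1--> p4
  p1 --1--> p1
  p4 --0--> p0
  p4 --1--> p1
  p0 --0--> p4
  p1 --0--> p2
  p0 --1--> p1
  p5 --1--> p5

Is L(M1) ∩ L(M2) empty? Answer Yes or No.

Exploring the product automaton M1 × M2 from the start pair (q0, p0), following both machines on each input symbol, reaches 15 state pairs: (q0, p0), (q2, p4), (q5, p1), (q2, p0), (q2, p2), (q3, p1), (q2, p3), (q5, p3), (q4, p2), (q5, p4), (q3, p4), (q0, p3), (q4, p0), (q0, p4), (q0, p1).
M1 accepts in {q1, q3} and M2 accepts in {p0, p2, p3}; no reachable pair has both components accepting, so no string drives both machines to acceptance simultaneously and L(M1) ∩ L(M2) = ∅.
So no string is accepted by both, and the intersection is empty.

Yes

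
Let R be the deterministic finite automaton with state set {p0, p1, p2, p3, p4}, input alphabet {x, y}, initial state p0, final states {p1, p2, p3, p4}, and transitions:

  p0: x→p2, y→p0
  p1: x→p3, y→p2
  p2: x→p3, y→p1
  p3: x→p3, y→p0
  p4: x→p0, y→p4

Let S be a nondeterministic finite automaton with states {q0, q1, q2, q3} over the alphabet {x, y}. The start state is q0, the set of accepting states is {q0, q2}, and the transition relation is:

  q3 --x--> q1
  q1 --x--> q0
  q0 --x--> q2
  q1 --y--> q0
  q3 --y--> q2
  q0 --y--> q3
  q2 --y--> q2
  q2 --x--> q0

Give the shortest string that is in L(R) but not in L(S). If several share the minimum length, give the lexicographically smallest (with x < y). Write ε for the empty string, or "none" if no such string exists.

yx

The string yx is accepted by R but not by S.
No shorter string lies in the difference, and yx is the lexicographically first length-2 string in L(R) \ L(S).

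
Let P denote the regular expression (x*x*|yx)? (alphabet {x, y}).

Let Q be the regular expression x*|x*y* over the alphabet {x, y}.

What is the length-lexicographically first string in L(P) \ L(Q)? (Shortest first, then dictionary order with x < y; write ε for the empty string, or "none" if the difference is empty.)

yx

The string yx is accepted by P but not by Q.
No shorter string lies in the difference, and yx is the lexicographically first length-2 string in L(P) \ L(Q).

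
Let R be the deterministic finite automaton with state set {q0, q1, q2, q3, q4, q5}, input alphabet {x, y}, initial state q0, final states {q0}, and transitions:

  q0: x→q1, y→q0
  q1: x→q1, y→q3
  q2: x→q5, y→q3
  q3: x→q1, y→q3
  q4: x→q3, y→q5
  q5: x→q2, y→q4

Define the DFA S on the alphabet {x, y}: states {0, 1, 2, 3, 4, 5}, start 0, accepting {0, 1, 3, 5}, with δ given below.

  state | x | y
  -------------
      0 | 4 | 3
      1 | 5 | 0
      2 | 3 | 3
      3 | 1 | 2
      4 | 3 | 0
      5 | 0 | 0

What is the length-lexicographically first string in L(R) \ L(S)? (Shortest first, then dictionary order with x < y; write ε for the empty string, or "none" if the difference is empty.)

yy

The string yy is accepted by R but not by S.
No shorter string lies in the difference, and yy is the lexicographically first length-2 string in L(R) \ L(S).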